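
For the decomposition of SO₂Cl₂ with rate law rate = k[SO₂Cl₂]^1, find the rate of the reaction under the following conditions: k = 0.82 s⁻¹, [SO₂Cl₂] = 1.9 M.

1.558 M/s

Step 1: Identify the rate law: rate = k[SO₂Cl₂]^1
Step 2: Substitute values: rate = 0.82 × (1.9)^1
Step 3: Calculate: rate = 0.82 × 1.9 = 1.558 M/s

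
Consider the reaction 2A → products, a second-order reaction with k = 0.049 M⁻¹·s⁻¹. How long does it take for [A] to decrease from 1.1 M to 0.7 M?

10.6 s

Step 1: For second-order: t = (1/[A] - 1/[A]₀)/k
Step 2: t = (1/0.7 - 1/1.1)/0.049
Step 3: t = (1.429 - 0.9091)/0.049
Step 4: t = 0.5195/0.049 = 10.6 s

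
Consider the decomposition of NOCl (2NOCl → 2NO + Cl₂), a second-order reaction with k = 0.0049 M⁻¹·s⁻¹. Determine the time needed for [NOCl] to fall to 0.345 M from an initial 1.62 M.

465.6 s

Step 1: For second-order: t = (1/[NOCl] - 1/[NOCl]₀)/k
Step 2: t = (1/0.345 - 1/1.62)/0.0049
Step 3: t = (2.899 - 0.6173)/0.0049
Step 4: t = 2.281/0.0049 = 465.6 s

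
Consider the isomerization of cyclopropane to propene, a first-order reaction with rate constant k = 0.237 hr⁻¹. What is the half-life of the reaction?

2.925 hr

Step 1: For a first-order reaction, t₁/₂ = ln(2)/k
Step 2: t₁/₂ = ln(2)/0.237
Step 3: t₁/₂ = 0.6931/0.237 = 2.925 hr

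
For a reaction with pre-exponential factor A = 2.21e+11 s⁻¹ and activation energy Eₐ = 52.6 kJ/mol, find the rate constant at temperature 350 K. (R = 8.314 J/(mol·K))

3.12e+03 s⁻¹

Step 1: Use the Arrhenius equation: k = A × exp(-Eₐ/RT)
Step 2: Convert Eₐ to J/mol: 52.6 kJ/mol = 52600 J/mol
Step 3: Calculate the exponent: -Eₐ/(RT) = -52600/(8.314 × 350) = -18.07622
Step 4: k = 2.21e+11 × exp(-18.07622)
Step 5: k = 2.21e+11 × 1.41123e-08 = 3.1188e+03 s⁻¹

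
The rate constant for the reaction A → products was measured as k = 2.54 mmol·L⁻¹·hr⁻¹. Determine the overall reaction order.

zeroth order (0)

Step 1: The units of k for an nth-order reaction are (concentration)^(1-n)·(time)⁻¹.
Step 2: Here k has units mmol·L⁻¹·hr⁻¹, so the concentration exponent is 1.
Step 3: 1 - n = 1 ⇒ n = 0. The reaction is zeroth order.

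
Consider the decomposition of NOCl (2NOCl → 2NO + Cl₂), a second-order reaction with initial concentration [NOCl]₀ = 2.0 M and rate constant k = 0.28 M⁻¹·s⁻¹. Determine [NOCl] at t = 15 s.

0.2128 M

Step 1: For a second-order reaction: 1/[NOCl] = 1/[NOCl]₀ + kt
Step 2: 1/[NOCl] = 1/2.0 + 0.28 × 15
Step 3: 1/[NOCl] = 0.5 + 4.2 = 4.7
Step 4: [NOCl] = 1/4.7 = 0.2128 M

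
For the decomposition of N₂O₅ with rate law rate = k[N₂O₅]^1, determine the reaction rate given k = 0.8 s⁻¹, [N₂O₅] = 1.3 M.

1.04 M/s

Step 1: Identify the rate law: rate = k[N₂O₅]^1
Step 2: Substitute values: rate = 0.8 × (1.3)^1
Step 3: Calculate: rate = 0.8 × 1.3 = 1.04 M/s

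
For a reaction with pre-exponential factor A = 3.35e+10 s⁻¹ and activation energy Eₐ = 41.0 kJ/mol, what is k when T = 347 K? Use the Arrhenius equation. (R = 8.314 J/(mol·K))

2.25e+04 s⁻¹

Step 1: Use the Arrhenius equation: k = A × exp(-Eₐ/RT)
Step 2: Convert Eₐ to J/mol: 41.0 kJ/mol = 41000 J/mol
Step 3: Calculate the exponent: -Eₐ/(RT) = -41000/(8.314 × 347) = -14.21165
Step 4: k = 3.35e+10 × exp(-14.21165)
Step 5: k = 3.35e+10 × 6.72913e-07 = 2.2543e+04 s⁻¹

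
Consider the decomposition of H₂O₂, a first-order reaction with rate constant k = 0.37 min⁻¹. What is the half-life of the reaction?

1.873 min

Step 1: For a first-order reaction, t₁/₂ = ln(2)/k
Step 2: t₁/₂ = ln(2)/0.37
Step 3: t₁/₂ = 0.6931/0.37 = 1.873 min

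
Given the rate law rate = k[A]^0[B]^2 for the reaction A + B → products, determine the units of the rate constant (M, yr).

M⁻¹·yr⁻¹

Step 1: Overall order = 0 + 2 = 2.
Step 2: rate has units M·yr⁻¹; [A]^0[B]^2 has units M^2.
Step 3: k = rate/([A]^0[B]^2), so units of k = M^(1-2)·yr⁻¹ = M⁻¹·yr⁻¹.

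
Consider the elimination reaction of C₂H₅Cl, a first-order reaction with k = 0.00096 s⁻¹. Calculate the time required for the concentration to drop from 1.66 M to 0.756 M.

819.3 s

Step 1: For first-order: t = ln([C₂H₅Cl]₀/[C₂H₅Cl])/k
Step 2: t = ln(1.66/0.756)/0.00096
Step 3: t = ln(2.196)/0.00096
Step 4: t = 0.7865/0.00096 = 819.3 s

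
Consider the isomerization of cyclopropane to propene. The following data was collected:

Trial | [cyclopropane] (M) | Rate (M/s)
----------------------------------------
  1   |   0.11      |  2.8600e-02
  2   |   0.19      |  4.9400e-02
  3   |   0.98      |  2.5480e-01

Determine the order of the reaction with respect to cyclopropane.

first order (1)

Step 1: Compare trials to find order n where rate₂/rate₁ = ([cyclopropane]₂/[cyclopropane]₁)^n
Step 2: rate₂/rate₁ = 4.9400e-02/2.8600e-02 = 1.727
Step 3: [cyclopropane]₂/[cyclopropane]₁ = 0.19/0.11 = 1.727
Step 4: n = ln(1.727)/ln(1.727) = 1.00 ≈ 1
Step 5: The reaction is first order in cyclopropane.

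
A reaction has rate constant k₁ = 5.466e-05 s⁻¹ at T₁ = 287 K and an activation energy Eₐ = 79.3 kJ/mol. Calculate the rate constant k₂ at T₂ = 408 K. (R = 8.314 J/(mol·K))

1.043e+00 s⁻¹

Step 1: Use the two-temperature Arrhenius form: ln(k₂/k₁) = -Eₐ/R × (1/T₂ - 1/T₁)
Step 2: Convert Eₐ to J/mol: 79.3 kJ/mol = 79300 J/mol
Step 3: 1/T₂ - 1/T₁ = 1/408 - 1/287 = -1.033340e-03 K⁻¹
Step 4: ln(k₂/k₁) = -79300/8.314 × -1.033340e-03 = 9.85613
Step 5: k₂ = k₁ × exp(9.85613) = 5.466e-05 × 1.90749e+04 = 1.043e+00 s⁻¹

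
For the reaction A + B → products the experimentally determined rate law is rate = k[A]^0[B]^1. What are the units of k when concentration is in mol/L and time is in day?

day⁻¹

Step 1: Overall order = 0 + 1 = 1.
Step 2: rate has units mol/L·day⁻¹; [A]^0[B]^1 has units (mol/L)^1.
Step 3: k = rate/([A]^0[B]^1), so units of k = (mol/L)^(1-1)·day⁻¹ = day⁻¹.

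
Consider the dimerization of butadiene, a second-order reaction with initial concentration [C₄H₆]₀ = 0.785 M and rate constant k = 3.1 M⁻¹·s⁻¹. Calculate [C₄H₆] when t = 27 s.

0.01177 M

Step 1: For a second-order reaction: 1/[C₄H₆] = 1/[C₄H₆]₀ + kt
Step 2: 1/[C₄H₆] = 1/0.785 + 3.1 × 27
Step 3: 1/[C₄H₆] = 1.274 + 83.7 = 84.97
Step 4: [C₄H₆] = 1/84.97 = 0.01177 M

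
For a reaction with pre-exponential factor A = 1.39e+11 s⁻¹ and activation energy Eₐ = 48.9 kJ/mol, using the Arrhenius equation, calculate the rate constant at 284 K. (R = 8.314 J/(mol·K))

1.41e+02 s⁻¹

Step 1: Use the Arrhenius equation: k = A × exp(-Eₐ/RT)
Step 2: Convert Eₐ to J/mol: 48.9 kJ/mol = 48900 J/mol
Step 3: Calculate the exponent: -Eₐ/(RT) = -48900/(8.314 × 284) = -20.71002
Step 4: k = 1.39e+11 × exp(-20.71002)
Step 5: k = 1.39e+11 × 1.01333e-09 = 1.4085e+02 s⁻¹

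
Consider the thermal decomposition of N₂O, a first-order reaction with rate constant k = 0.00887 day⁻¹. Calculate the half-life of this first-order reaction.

78.15 day

Step 1: For a first-order reaction, t₁/₂ = ln(2)/k
Step 2: t₁/₂ = ln(2)/0.00887
Step 3: t₁/₂ = 0.6931/0.00887 = 78.15 day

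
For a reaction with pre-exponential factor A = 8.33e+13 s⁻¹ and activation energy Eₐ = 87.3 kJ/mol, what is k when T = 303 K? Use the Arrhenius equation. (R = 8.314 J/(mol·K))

7.42e-02 s⁻¹

Step 1: Use the Arrhenius equation: k = A × exp(-Eₐ/RT)
Step 2: Convert Eₐ to J/mol: 87.3 kJ/mol = 87300 J/mol
Step 3: Calculate the exponent: -Eₐ/(RT) = -87300/(8.314 × 303) = -34.65466
Step 4: k = 8.33e+13 × exp(-34.65466)
Step 5: k = 8.33e+13 × 8.90579e-16 = 7.4185e-02 s⁻¹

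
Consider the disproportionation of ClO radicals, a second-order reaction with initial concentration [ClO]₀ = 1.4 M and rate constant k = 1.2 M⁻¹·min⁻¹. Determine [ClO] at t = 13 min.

0.0613 M

Step 1: For a second-order reaction: 1/[ClO] = 1/[ClO]₀ + kt
Step 2: 1/[ClO] = 1/1.4 + 1.2 × 13
Step 3: 1/[ClO] = 0.7143 + 15.6 = 16.31
Step 4: [ClO] = 1/16.31 = 0.0613 M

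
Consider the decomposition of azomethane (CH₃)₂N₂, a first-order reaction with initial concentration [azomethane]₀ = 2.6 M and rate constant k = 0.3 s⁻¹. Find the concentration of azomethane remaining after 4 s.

0.7831 M

Step 1: For a first-order reaction: [azomethane] = [azomethane]₀ × e^(-kt)
Step 2: [azomethane] = 2.6 × e^(-0.3 × 4)
Step 3: [azomethane] = 2.6 × e^(-1.2)
Step 4: [azomethane] = 2.6 × 0.301194 = 0.7831 M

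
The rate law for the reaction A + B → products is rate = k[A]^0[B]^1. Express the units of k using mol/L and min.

min⁻¹

Step 1: Overall order = 0 + 1 = 1.
Step 2: rate has units mol/L·min⁻¹; [A]^0[B]^1 has units (mol/L)^1.
Step 3: k = rate/([A]^0[B]^1), so units of k = (mol/L)^(1-1)·min⁻¹ = min⁻¹.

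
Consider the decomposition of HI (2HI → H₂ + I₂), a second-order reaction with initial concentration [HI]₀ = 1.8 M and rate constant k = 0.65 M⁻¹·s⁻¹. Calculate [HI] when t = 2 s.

0.5389 M

Step 1: For a second-order reaction: 1/[HI] = 1/[HI]₀ + kt
Step 2: 1/[HI] = 1/1.8 + 0.65 × 2
Step 3: 1/[HI] = 0.5556 + 1.3 = 1.856
Step 4: [HI] = 1/1.856 = 0.5389 M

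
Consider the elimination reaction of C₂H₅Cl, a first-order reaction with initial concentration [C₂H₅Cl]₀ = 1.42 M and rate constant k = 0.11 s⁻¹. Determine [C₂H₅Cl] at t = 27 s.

0.07285 M

Step 1: For a first-order reaction: [C₂H₅Cl] = [C₂H₅Cl]₀ × e^(-kt)
Step 2: [C₂H₅Cl] = 1.42 × e^(-0.11 × 27)
Step 3: [C₂H₅Cl] = 1.42 × e^(-2.97)
Step 4: [C₂H₅Cl] = 1.42 × 0.0513033 = 0.07285 M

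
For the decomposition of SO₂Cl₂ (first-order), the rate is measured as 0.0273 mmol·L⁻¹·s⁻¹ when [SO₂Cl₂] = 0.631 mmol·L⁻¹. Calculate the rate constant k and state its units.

0.04326 s⁻¹

Step 1: rate = k[SO₂Cl₂]^1, so k = rate / [SO₂Cl₂]^1.
Step 2: k = 0.0273 / (0.631)^1 = 0.0273 / 0.631.
Step 3: k = 0.04326 s⁻¹.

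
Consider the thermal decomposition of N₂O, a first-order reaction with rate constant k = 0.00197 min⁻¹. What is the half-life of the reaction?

351.9 min

Step 1: For a first-order reaction, t₁/₂ = ln(2)/k
Step 2: t₁/₂ = ln(2)/0.00197
Step 3: t₁/₂ = 0.6931/0.00197 = 351.9 min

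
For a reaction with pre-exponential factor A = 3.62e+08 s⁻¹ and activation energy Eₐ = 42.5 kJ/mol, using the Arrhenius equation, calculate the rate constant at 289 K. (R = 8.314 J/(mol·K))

7.53e+00 s⁻¹

Step 1: Use the Arrhenius equation: k = A × exp(-Eₐ/RT)
Step 2: Convert Eₐ to J/mol: 42.5 kJ/mol = 42500 J/mol
Step 3: Calculate the exponent: -Eₐ/(RT) = -42500/(8.314 × 289) = -17.68810
Step 4: k = 3.62e+08 × exp(-17.68810)
Step 5: k = 3.62e+08 × 2.08044e-08 = 7.5312e+00 s⁻¹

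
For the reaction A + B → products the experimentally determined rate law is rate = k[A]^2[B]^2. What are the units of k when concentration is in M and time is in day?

M⁻³·day⁻¹

Step 1: Overall order = 2 + 2 = 4.
Step 2: rate has units M·day⁻¹; [A]^2[B]^2 has units M^4.
Step 3: k = rate/([A]^2[B]^2), so units of k = M^(1-4)·day⁻¹ = M⁻³·day⁻¹.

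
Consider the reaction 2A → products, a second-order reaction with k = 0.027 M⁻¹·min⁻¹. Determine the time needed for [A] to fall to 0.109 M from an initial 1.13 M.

307 min

Step 1: For second-order: t = (1/[A] - 1/[A]₀)/k
Step 2: t = (1/0.109 - 1/1.13)/0.027
Step 3: t = (9.174 - 0.885)/0.027
Step 4: t = 8.289/0.027 = 307 min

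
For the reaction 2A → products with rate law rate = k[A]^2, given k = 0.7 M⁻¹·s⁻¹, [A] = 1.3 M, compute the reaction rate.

1.183 M/s

Step 1: Identify the rate law: rate = k[A]^2
Step 2: Substitute values: rate = 0.7 × (1.3)^2
Step 3: Calculate: rate = 0.7 × 1.69 = 1.183 M/s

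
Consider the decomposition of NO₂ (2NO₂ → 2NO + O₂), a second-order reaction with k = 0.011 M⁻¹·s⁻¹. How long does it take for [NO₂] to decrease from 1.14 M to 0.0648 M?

1323 s

Step 1: For second-order: t = (1/[NO₂] - 1/[NO₂]₀)/k
Step 2: t = (1/0.0648 - 1/1.14)/0.011
Step 3: t = (15.43 - 0.8772)/0.011
Step 4: t = 14.55/0.011 = 1323 s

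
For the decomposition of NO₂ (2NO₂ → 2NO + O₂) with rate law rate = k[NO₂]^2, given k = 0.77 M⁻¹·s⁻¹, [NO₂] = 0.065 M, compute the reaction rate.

0.003253 M/s

Step 1: Identify the rate law: rate = k[NO₂]^2
Step 2: Substitute values: rate = 0.77 × (0.065)^2
Step 3: Calculate: rate = 0.77 × 0.004225 = 0.00325325 M/s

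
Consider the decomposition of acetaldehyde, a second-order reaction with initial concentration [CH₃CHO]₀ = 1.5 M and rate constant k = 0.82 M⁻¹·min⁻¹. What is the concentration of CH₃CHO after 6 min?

0.179 M

Step 1: For a second-order reaction: 1/[CH₃CHO] = 1/[CH₃CHO]₀ + kt
Step 2: 1/[CH₃CHO] = 1/1.5 + 0.82 × 6
Step 3: 1/[CH₃CHO] = 0.6667 + 4.92 = 5.587
Step 4: [CH₃CHO] = 1/5.587 = 0.179 M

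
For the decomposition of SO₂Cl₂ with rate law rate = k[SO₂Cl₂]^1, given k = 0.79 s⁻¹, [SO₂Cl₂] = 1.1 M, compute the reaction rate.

0.869 M/s

Step 1: Identify the rate law: rate = k[SO₂Cl₂]^1
Step 2: Substitute values: rate = 0.79 × (1.1)^1
Step 3: Calculate: rate = 0.79 × 1.1 = 0.869 M/s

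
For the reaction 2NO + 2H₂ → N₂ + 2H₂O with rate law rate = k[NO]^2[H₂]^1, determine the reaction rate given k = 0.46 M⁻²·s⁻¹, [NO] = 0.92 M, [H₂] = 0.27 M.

0.1051 M/s

Step 1: The rate law is rate = k[NO]^2[H₂]^1
Step 2: Substitute: rate = 0.46 × (0.92)^2 × (0.27)^1
Step 3: rate = 0.46 × 0.8464 × 0.27 = 0.105123 M/s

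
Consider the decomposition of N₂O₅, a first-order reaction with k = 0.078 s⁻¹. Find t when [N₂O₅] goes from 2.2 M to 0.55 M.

17.77 s

Step 1: For first-order: t = ln([N₂O₅]₀/[N₂O₅])/k
Step 2: t = ln(2.2/0.55)/0.078
Step 3: t = ln(4)/0.078
Step 4: t = 1.386/0.078 = 17.77 s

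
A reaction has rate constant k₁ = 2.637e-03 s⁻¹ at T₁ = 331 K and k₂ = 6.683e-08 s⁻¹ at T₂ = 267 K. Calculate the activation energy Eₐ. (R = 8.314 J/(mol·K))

121.5 kJ/mol

Step 1: Use the two-temperature Arrhenius form: ln(k₂/k₁) = -Eₐ/R × (1/T₂ - 1/T₁)
Step 2: ln(k₂/k₁) = ln(6.683e-08/2.637e-03) = ln(2.53432e-05) = -10.583
Step 3: 1/T₂ - 1/T₁ = 1/267 - 1/331 = 7.241703e-04 K⁻¹
Step 4: Eₐ = -R × ln(k₂/k₁) / (1/T₂ - 1/T₁) = -8.314 × -10.583 / 7.241703e-04
Step 5: Eₐ = 1.2150e+05 J/mol = 121.5 kJ/mol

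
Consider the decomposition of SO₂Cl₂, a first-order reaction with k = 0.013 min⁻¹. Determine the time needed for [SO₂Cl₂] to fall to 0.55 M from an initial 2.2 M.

106.6 min

Step 1: For first-order: t = ln([SO₂Cl₂]₀/[SO₂Cl₂])/k
Step 2: t = ln(2.2/0.55)/0.013
Step 3: t = ln(4)/0.013
Step 4: t = 1.386/0.013 = 106.6 min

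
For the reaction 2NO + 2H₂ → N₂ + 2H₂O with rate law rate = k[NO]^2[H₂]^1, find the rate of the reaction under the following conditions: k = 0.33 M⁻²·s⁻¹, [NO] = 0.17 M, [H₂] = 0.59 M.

0.005627 M/s

Step 1: The rate law is rate = k[NO]^2[H₂]^1
Step 2: Substitute: rate = 0.33 × (0.17)^2 × (0.59)^1
Step 3: rate = 0.33 × 0.0289 × 0.59 = 0.00562683 M/s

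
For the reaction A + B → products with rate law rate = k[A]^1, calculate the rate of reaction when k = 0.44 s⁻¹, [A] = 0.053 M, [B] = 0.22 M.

0.02332 M/s

Step 1: The rate law is rate = k[A]^1
Step 2: Note that the rate does not depend on [B] (zero order in B).
Step 3: rate = 0.44 × (0.053)^1 = 0.02332 M/s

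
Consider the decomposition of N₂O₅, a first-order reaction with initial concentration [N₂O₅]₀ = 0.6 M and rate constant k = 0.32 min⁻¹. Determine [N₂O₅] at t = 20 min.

0.0009969 M

Step 1: For a first-order reaction: [N₂O₅] = [N₂O₅]₀ × e^(-kt)
Step 2: [N₂O₅] = 0.6 × e^(-0.32 × 20)
Step 3: [N₂O₅] = 0.6 × e^(-6.4)
Step 4: [N₂O₅] = 0.6 × 0.00166156 = 0.0009969 M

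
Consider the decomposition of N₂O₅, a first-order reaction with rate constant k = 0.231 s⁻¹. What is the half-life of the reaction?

3.001 s

Step 1: For a first-order reaction, t₁/₂ = ln(2)/k
Step 2: t₁/₂ = ln(2)/0.231
Step 3: t₁/₂ = 0.6931/0.231 = 3.001 s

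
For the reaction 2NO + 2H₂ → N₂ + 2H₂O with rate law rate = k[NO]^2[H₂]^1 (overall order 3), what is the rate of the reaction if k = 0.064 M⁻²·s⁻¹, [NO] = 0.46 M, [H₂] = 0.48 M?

0.0065 M/s

Step 1: The rate law is rate = k[NO]^2[H₂]^1, overall order = 2+1 = 3
Step 2: Substitute values: rate = 0.064 × (0.46)^2 × (0.48)^1
Step 3: rate = 0.064 × 0.2116 × 0.48 = 0.00650035 M/s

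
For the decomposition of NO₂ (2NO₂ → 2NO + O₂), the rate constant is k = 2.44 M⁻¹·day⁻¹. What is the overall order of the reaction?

second order (2)

Step 1: The units of k for an nth-order reaction are (concentration)^(1-n)·(time)⁻¹.
Step 2: Here k has units M⁻¹·day⁻¹, so the concentration exponent is -1.
Step 3: 1 - n = -1 ⇒ n = 2. The reaction is second order.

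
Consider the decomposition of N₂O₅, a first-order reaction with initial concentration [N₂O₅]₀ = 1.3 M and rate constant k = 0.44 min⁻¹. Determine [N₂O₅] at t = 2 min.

0.5392 M

Step 1: For a first-order reaction: [N₂O₅] = [N₂O₅]₀ × e^(-kt)
Step 2: [N₂O₅] = 1.3 × e^(-0.44 × 2)
Step 3: [N₂O₅] = 1.3 × e^(-0.88)
Step 4: [N₂O₅] = 1.3 × 0.414783 = 0.5392 M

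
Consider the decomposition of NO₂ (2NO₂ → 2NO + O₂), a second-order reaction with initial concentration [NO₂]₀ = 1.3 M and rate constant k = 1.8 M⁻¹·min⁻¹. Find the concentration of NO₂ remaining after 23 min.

0.02371 M

Step 1: For a second-order reaction: 1/[NO₂] = 1/[NO₂]₀ + kt
Step 2: 1/[NO₂] = 1/1.3 + 1.8 × 23
Step 3: 1/[NO₂] = 0.7692 + 41.4 = 42.17
Step 4: [NO₂] = 1/42.17 = 0.02371 M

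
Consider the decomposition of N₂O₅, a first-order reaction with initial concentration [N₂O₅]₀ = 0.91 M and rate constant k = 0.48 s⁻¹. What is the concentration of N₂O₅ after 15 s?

0.0006794 M

Step 1: For a first-order reaction: [N₂O₅] = [N₂O₅]₀ × e^(-kt)
Step 2: [N₂O₅] = 0.91 × e^(-0.48 × 15)
Step 3: [N₂O₅] = 0.91 × e^(-7.2)
Step 4: [N₂O₅] = 0.91 × 0.000746586 = 0.0006794 M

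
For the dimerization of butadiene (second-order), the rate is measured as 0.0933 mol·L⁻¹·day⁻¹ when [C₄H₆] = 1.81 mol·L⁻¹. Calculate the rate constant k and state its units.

0.02848 (mol·L⁻¹)⁻¹·day⁻¹

Step 1: rate = k[C₄H₆]^2, so k = rate / [C₄H₆]^2.
Step 2: k = 0.0933 / (1.81)^2 = 0.0933 / 3.276.
Step 3: k = 0.02848 (mol·L⁻¹)⁻¹·day⁻¹.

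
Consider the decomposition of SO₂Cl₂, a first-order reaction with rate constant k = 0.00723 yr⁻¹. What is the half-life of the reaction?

95.87 yr

Step 1: For a first-order reaction, t₁/₂ = ln(2)/k
Step 2: t₁/₂ = ln(2)/0.00723
Step 3: t₁/₂ = 0.6931/0.00723 = 95.87 yr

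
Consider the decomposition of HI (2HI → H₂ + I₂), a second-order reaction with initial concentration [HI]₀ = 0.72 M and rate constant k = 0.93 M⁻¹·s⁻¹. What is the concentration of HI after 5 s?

0.1656 M

Step 1: For a second-order reaction: 1/[HI] = 1/[HI]₀ + kt
Step 2: 1/[HI] = 1/0.72 + 0.93 × 5
Step 3: 1/[HI] = 1.389 + 4.65 = 6.039
Step 4: [HI] = 1/6.039 = 0.1656 M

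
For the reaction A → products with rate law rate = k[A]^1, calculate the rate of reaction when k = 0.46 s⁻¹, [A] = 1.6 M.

0.736 M/s

Step 1: Identify the rate law: rate = k[A]^1
Step 2: Substitute values: rate = 0.46 × (1.6)^1
Step 3: Calculate: rate = 0.46 × 1.6 = 0.736 M/s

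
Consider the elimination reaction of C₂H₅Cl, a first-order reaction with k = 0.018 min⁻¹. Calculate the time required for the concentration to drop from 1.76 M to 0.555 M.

64.12 min

Step 1: For first-order: t = ln([C₂H₅Cl]₀/[C₂H₅Cl])/k
Step 2: t = ln(1.76/0.555)/0.018
Step 3: t = ln(3.171)/0.018
Step 4: t = 1.154/0.018 = 64.12 min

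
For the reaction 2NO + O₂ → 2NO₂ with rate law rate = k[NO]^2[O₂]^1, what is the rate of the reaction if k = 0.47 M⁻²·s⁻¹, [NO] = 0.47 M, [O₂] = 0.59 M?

0.06126 M/s

Step 1: The rate law is rate = k[NO]^2[O₂]^1
Step 2: Substitute: rate = 0.47 × (0.47)^2 × (0.59)^1
Step 3: rate = 0.47 × 0.2209 × 0.59 = 0.0612556 M/s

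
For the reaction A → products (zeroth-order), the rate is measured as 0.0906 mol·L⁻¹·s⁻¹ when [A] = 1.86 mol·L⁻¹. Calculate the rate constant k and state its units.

0.0906 mol·L⁻¹·s⁻¹

Step 1: For a zeroth-order reaction, rate = k (independent of concentration).
Step 2: k = rate = 0.0906 mol·L⁻¹·s⁻¹.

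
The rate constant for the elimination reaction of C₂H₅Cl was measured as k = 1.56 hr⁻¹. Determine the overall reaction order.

first order (1)

Step 1: The units of k for an nth-order reaction are (concentration)^(1-n)·(time)⁻¹.
Step 2: Here k has units hr⁻¹, so the concentration exponent is 0.
Step 3: 1 - n = 0 ⇒ n = 1. The reaction is first order.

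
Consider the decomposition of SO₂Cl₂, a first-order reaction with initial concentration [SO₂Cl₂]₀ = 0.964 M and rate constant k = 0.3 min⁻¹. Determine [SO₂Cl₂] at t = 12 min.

0.02634 M

Step 1: For a first-order reaction: [SO₂Cl₂] = [SO₂Cl₂]₀ × e^(-kt)
Step 2: [SO₂Cl₂] = 0.964 × e^(-0.3 × 12)
Step 3: [SO₂Cl₂] = 0.964 × e^(-3.6)
Step 4: [SO₂Cl₂] = 0.964 × 0.0273237 = 0.02634 M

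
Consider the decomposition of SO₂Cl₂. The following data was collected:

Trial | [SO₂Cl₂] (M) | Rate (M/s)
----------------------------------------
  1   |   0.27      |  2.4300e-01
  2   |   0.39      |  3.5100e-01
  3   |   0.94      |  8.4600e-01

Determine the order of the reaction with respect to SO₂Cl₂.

first order (1)

Step 1: Compare trials to find order n where rate₂/rate₁ = ([SO₂Cl₂]₂/[SO₂Cl₂]₁)^n
Step 2: rate₂/rate₁ = 3.5100e-01/2.4300e-01 = 1.444
Step 3: [SO₂Cl₂]₂/[SO₂Cl₂]₁ = 0.39/0.27 = 1.444
Step 4: n = ln(1.444)/ln(1.444) = 1.00 ≈ 1
Step 5: The reaction is first order in SO₂Cl₂.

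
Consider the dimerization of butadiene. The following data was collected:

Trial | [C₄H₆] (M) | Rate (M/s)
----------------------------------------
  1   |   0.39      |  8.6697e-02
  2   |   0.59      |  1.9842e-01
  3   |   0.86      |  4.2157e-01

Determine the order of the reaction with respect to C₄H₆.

second order (2)

Step 1: Compare trials to find order n where rate₂/rate₁ = ([C₄H₆]₂/[C₄H₆]₁)^n
Step 2: rate₂/rate₁ = 1.9842e-01/8.6697e-02 = 2.289
Step 3: [C₄H₆]₂/[C₄H₆]₁ = 0.59/0.39 = 1.513
Step 4: n = ln(2.289)/ln(1.513) = 2.00 ≈ 2
Step 5: The reaction is second order in C₄H₆.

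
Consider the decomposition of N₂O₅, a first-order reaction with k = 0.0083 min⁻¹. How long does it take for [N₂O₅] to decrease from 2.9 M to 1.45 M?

83.51 min

Step 1: For first-order: t = ln([N₂O₅]₀/[N₂O₅])/k
Step 2: t = ln(2.9/1.45)/0.0083
Step 3: t = ln(2)/0.0083
Step 4: t = 0.6931/0.0083 = 83.51 min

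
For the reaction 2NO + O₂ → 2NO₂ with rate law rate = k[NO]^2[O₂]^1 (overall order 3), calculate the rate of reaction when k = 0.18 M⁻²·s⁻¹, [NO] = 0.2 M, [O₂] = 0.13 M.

0.000936 M/s

Step 1: The rate law is rate = k[NO]^2[O₂]^1, overall order = 2+1 = 3
Step 2: Substitute values: rate = 0.18 × (0.2)^2 × (0.13)^1
Step 3: rate = 0.18 × 0.04 × 0.13 = 0.000936 M/s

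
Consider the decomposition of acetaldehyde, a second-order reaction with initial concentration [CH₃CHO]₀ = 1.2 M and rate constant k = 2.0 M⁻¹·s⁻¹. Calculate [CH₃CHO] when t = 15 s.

0.03243 M

Step 1: For a second-order reaction: 1/[CH₃CHO] = 1/[CH₃CHO]₀ + kt
Step 2: 1/[CH₃CHO] = 1/1.2 + 2.0 × 15
Step 3: 1/[CH₃CHO] = 0.8333 + 30 = 30.83
Step 4: [CH₃CHO] = 1/30.83 = 0.03243 M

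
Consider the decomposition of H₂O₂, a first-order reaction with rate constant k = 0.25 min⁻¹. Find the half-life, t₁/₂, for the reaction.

2.773 min

Step 1: For a first-order reaction, t₁/₂ = ln(2)/k
Step 2: t₁/₂ = ln(2)/0.25
Step 3: t₁/₂ = 0.6931/0.25 = 2.773 min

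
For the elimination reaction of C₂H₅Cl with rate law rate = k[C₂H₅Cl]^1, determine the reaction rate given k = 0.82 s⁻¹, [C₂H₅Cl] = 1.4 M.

1.148 M/s

Step 1: Identify the rate law: rate = k[C₂H₅Cl]^1
Step 2: Substitute values: rate = 0.82 × (1.4)^1
Step 3: Calculate: rate = 0.82 × 1.4 = 1.148 M/s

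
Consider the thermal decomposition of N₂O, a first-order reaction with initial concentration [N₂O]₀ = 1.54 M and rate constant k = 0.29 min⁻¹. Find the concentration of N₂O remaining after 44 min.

4.425e-06 M

Step 1: For a first-order reaction: [N₂O] = [N₂O]₀ × e^(-kt)
Step 2: [N₂O] = 1.54 × e^(-0.29 × 44)
Step 3: [N₂O] = 1.54 × e^(-12.76)
Step 4: [N₂O] = 1.54 × 2.87344e-06 = 4.425e-06 M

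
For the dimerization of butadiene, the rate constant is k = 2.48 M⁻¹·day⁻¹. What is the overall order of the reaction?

second order (2)

Step 1: The units of k for an nth-order reaction are (concentration)^(1-n)·(time)⁻¹.
Step 2: Here k has units M⁻¹·day⁻¹, so the concentration exponent is -1.
Step 3: 1 - n = -1 ⇒ n = 2. The reaction is second order.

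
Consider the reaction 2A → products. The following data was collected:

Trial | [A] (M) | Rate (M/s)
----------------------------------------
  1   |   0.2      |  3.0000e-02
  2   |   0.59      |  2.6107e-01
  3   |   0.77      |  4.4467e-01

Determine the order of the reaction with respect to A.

second order (2)

Step 1: Compare trials to find order n where rate₂/rate₁ = ([A]₂/[A]₁)^n
Step 2: rate₂/rate₁ = 2.6107e-01/3.0000e-02 = 8.702
Step 3: [A]₂/[A]₁ = 0.59/0.2 = 2.95
Step 4: n = ln(8.702)/ln(2.95) = 2.00 ≈ 2
Step 5: The reaction is second order in A.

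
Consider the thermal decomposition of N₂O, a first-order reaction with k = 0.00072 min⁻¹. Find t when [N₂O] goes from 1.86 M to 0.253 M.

2771 min

Step 1: For first-order: t = ln([N₂O]₀/[N₂O])/k
Step 2: t = ln(1.86/0.253)/0.00072
Step 3: t = ln(7.352)/0.00072
Step 4: t = 1.995/0.00072 = 2771 min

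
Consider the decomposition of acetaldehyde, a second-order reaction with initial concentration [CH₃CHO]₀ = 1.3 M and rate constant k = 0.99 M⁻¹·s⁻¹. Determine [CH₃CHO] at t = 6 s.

0.149 M

Step 1: For a second-order reaction: 1/[CH₃CHO] = 1/[CH₃CHO]₀ + kt
Step 2: 1/[CH₃CHO] = 1/1.3 + 0.99 × 6
Step 3: 1/[CH₃CHO] = 0.7692 + 5.94 = 6.709
Step 4: [CH₃CHO] = 1/6.709 = 0.149 M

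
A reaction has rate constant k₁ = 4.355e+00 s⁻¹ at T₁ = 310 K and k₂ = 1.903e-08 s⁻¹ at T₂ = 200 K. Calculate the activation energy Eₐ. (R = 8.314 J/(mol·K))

90.2 kJ/mol

Step 1: Use the two-temperature Arrhenius form: ln(k₂/k₁) = -Eₐ/R × (1/T₂ - 1/T₁)
Step 2: ln(k₂/k₁) = ln(1.903e-08/4.355e+00) = ln(4.36969e-09) = -19.2486
Step 3: 1/T₂ - 1/T₁ = 1/200 - 1/310 = 1.774194e-03 K⁻¹
Step 4: Eₐ = -R × ln(k₂/k₁) / (1/T₂ - 1/T₁) = -8.314 × -19.2486 / 1.774194e-03
Step 5: Eₐ = 9.0200e+04 J/mol = 90.2 kJ/mol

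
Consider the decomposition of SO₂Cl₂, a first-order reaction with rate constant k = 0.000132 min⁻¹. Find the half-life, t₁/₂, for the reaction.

5251 min

Step 1: For a first-order reaction, t₁/₂ = ln(2)/k
Step 2: t₁/₂ = ln(2)/0.000132
Step 3: t₁/₂ = 0.6931/0.000132 = 5251 min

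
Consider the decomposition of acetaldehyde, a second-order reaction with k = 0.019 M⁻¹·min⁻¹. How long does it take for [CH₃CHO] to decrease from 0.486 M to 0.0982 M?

427.7 min

Step 1: For second-order: t = (1/[CH₃CHO] - 1/[CH₃CHO]₀)/k
Step 2: t = (1/0.0982 - 1/0.486)/0.019
Step 3: t = (10.18 - 2.058)/0.019
Step 4: t = 8.126/0.019 = 427.7 min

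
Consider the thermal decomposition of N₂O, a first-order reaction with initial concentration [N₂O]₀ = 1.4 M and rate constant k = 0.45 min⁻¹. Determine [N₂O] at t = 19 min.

0.000271 M

Step 1: For a first-order reaction: [N₂O] = [N₂O]₀ × e^(-kt)
Step 2: [N₂O] = 1.4 × e^(-0.45 × 19)
Step 3: [N₂O] = 1.4 × e^(-8.55)
Step 4: [N₂O] = 1.4 × 0.000193545 = 0.000271 M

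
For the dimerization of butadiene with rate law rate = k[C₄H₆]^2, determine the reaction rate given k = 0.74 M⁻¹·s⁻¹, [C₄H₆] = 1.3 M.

1.251 M/s

Step 1: Identify the rate law: rate = k[C₄H₆]^2
Step 2: Substitute values: rate = 0.74 × (1.3)^2
Step 3: Calculate: rate = 0.74 × 1.69 = 1.2506 M/s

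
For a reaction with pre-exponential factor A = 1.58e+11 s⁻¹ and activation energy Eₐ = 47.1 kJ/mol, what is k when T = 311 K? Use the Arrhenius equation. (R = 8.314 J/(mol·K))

1.94e+03 s⁻¹

Step 1: Use the Arrhenius equation: k = A × exp(-Eₐ/RT)
Step 2: Convert Eₐ to J/mol: 47.1 kJ/mol = 47100 J/mol
Step 3: Calculate the exponent: -Eₐ/(RT) = -47100/(8.314 × 311) = -18.21589
Step 4: k = 1.58e+11 × exp(-18.21589)
Step 5: k = 1.58e+11 × 1.22727e-08 = 1.9391e+03 s⁻¹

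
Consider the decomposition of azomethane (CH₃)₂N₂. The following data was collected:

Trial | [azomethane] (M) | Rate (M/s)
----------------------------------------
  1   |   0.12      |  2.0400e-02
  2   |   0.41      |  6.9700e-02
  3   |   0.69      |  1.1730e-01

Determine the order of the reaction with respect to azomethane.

first order (1)

Step 1: Compare trials to find order n where rate₂/rate₁ = ([azomethane]₂/[azomethane]₁)^n
Step 2: rate₂/rate₁ = 6.9700e-02/2.0400e-02 = 3.417
Step 3: [azomethane]₂/[azomethane]₁ = 0.41/0.12 = 3.417
Step 4: n = ln(3.417)/ln(3.417) = 1.00 ≈ 1
Step 5: The reaction is first order in azomethane.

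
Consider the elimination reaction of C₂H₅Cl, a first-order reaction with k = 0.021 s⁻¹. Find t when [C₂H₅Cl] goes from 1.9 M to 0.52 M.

61.7 s

Step 1: For first-order: t = ln([C₂H₅Cl]₀/[C₂H₅Cl])/k
Step 2: t = ln(1.9/0.52)/0.021
Step 3: t = ln(3.654)/0.021
Step 4: t = 1.296/0.021 = 61.7 s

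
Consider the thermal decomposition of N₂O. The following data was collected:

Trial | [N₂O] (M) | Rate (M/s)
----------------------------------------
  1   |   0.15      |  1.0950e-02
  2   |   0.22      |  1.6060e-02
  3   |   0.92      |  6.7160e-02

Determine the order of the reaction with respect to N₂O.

first order (1)

Step 1: Compare trials to find order n where rate₂/rate₁ = ([N₂O]₂/[N₂O]₁)^n
Step 2: rate₂/rate₁ = 1.6060e-02/1.0950e-02 = 1.467
Step 3: [N₂O]₂/[N₂O]₁ = 0.22/0.15 = 1.467
Step 4: n = ln(1.467)/ln(1.467) = 1.00 ≈ 1
Step 5: The reaction is first order in N₂O.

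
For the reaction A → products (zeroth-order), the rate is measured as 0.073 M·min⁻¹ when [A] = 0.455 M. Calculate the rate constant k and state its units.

0.073 M·min⁻¹

Step 1: For a zeroth-order reaction, rate = k (independent of concentration).
Step 2: k = rate = 0.073 M·min⁻¹.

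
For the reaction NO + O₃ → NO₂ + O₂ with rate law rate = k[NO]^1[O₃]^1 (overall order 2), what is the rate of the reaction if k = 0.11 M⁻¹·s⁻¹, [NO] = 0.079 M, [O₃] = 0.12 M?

0.001043 M/s

Step 1: The rate law is rate = k[NO]^1[O₃]^1, overall order = 1+1 = 2
Step 2: Substitute values: rate = 0.11 × (0.079)^1 × (0.12)^1
Step 3: rate = 0.11 × 0.079 × 0.12 = 0.0010428 M/s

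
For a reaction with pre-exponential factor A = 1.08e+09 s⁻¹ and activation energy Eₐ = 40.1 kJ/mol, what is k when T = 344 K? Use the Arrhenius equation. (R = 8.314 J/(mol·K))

8.79e+02 s⁻¹

Step 1: Use the Arrhenius equation: k = A × exp(-Eₐ/RT)
Step 2: Convert Eₐ to J/mol: 40.1 kJ/mol = 40100 J/mol
Step 3: Calculate the exponent: -Eₐ/(RT) = -40100/(8.314 × 344) = -14.02090
Step 4: k = 1.08e+09 × exp(-14.02090)
Step 5: k = 1.08e+09 × 8.14330e-07 = 8.7948e+02 s⁻¹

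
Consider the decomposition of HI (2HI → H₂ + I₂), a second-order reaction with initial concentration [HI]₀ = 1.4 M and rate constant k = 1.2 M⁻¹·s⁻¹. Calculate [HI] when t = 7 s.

0.1097 M

Step 1: For a second-order reaction: 1/[HI] = 1/[HI]₀ + kt
Step 2: 1/[HI] = 1/1.4 + 1.2 × 7
Step 3: 1/[HI] = 0.7143 + 8.4 = 9.114
Step 4: [HI] = 1/9.114 = 0.1097 M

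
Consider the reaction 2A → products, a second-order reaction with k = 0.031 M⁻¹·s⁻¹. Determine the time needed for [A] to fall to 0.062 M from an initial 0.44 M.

447 s

Step 1: For second-order: t = (1/[A] - 1/[A]₀)/k
Step 2: t = (1/0.062 - 1/0.44)/0.031
Step 3: t = (16.13 - 2.273)/0.031
Step 4: t = 13.86/0.031 = 447 s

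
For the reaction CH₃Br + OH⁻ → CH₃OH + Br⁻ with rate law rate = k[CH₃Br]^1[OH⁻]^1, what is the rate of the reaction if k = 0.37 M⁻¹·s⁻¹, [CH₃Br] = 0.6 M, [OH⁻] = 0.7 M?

0.1554 M/s

Step 1: The rate law is rate = k[CH₃Br]^1[OH⁻]^1
Step 2: Substitute: rate = 0.37 × (0.6)^1 × (0.7)^1
Step 3: rate = 0.37 × 0.6 × 0.7 = 0.1554 M/s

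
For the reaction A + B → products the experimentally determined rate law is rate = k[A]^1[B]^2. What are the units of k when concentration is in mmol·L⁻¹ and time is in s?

(mmol·L⁻¹)⁻²·s⁻¹

Step 1: Overall order = 1 + 2 = 3.
Step 2: rate has units mmol·L⁻¹·s⁻¹; [A]^1[B]^2 has units (mmol·L⁻¹)^3.
Step 3: k = rate/([A]^1[B]^2), so units of k = (mmol·L⁻¹)^(1-3)·s⁻¹ = (mmol·L⁻¹)⁻²·s⁻¹.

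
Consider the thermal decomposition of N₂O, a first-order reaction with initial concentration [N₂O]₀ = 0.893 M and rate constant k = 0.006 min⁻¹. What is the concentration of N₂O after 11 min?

0.836 M

Step 1: For a first-order reaction: [N₂O] = [N₂O]₀ × e^(-kt)
Step 2: [N₂O] = 0.893 × e^(-0.006 × 11)
Step 3: [N₂O] = 0.893 × e^(-0.066)
Step 4: [N₂O] = 0.893 × 0.936131 = 0.836 M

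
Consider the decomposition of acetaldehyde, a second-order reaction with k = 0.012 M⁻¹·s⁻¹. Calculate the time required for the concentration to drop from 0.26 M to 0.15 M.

235 s

Step 1: For second-order: t = (1/[CH₃CHO] - 1/[CH₃CHO]₀)/k
Step 2: t = (1/0.15 - 1/0.26)/0.012
Step 3: t = (6.667 - 3.846)/0.012
Step 4: t = 2.821/0.012 = 235 s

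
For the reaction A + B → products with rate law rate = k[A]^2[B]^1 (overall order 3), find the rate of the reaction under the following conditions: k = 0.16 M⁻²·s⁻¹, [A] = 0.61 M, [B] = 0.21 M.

0.0125 M/s

Step 1: The rate law is rate = k[A]^2[B]^1, overall order = 2+1 = 3
Step 2: Substitute values: rate = 0.16 × (0.61)^2 × (0.21)^1
Step 3: rate = 0.16 × 0.3721 × 0.21 = 0.0125026 M/s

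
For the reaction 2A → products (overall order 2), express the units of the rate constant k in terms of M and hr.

M⁻¹·hr⁻¹

Step 1: For overall order n, rate = k × (concentration)^n.
Step 2: Rate has units M·hr⁻¹; concentration term has units M^2.
Step 3: k = rate / (concentration)^n, so units of k = M^(1-2)·hr⁻¹ = M⁻¹·hr⁻¹.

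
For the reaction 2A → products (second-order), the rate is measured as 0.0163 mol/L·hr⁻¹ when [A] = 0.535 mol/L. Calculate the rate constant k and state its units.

0.05695 (mol/L)⁻¹·hr⁻¹

Step 1: rate = k[A]^2, so k = rate / [A]^2.
Step 2: k = 0.0163 / (0.535)^2 = 0.0163 / 0.2862.
Step 3: k = 0.05695 (mol/L)⁻¹·hr⁻¹.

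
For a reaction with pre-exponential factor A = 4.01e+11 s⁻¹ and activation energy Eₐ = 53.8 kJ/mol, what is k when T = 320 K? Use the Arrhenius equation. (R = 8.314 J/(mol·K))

6.62e+02 s⁻¹

Step 1: Use the Arrhenius equation: k = A × exp(-Eₐ/RT)
Step 2: Convert Eₐ to J/mol: 53.8 kJ/mol = 53800 J/mol
Step 3: Calculate the exponent: -Eₐ/(RT) = -53800/(8.314 × 320) = -20.22191
Step 4: k = 4.01e+11 × exp(-20.22191)
Step 5: k = 4.01e+11 × 1.65096e-09 = 6.6203e+02 s⁻¹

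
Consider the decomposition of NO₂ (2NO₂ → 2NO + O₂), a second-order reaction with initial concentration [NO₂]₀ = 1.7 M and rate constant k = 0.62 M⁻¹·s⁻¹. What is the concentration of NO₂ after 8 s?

0.1802 M

Step 1: For a second-order reaction: 1/[NO₂] = 1/[NO₂]₀ + kt
Step 2: 1/[NO₂] = 1/1.7 + 0.62 × 8
Step 3: 1/[NO₂] = 0.5882 + 4.96 = 5.548
Step 4: [NO₂] = 1/5.548 = 0.1802 M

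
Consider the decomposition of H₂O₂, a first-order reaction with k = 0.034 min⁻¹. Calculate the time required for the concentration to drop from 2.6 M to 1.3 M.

20.39 min

Step 1: For first-order: t = ln([H₂O₂]₀/[H₂O₂])/k
Step 2: t = ln(2.6/1.3)/0.034
Step 3: t = ln(2)/0.034
Step 4: t = 0.6931/0.034 = 20.39 min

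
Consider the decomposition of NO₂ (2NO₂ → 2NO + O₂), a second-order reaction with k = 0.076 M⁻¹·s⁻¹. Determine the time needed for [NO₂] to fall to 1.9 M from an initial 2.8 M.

2.226 s

Step 1: For second-order: t = (1/[NO₂] - 1/[NO₂]₀)/k
Step 2: t = (1/1.9 - 1/2.8)/0.076
Step 3: t = (0.5263 - 0.3571)/0.076
Step 4: t = 0.1692/0.076 = 2.226 s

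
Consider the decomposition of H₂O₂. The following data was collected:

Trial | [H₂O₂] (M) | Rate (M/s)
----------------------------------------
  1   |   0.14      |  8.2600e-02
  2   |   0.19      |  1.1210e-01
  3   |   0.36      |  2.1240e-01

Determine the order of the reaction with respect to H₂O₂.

first order (1)

Step 1: Compare trials to find order n where rate₂/rate₁ = ([H₂O₂]₂/[H₂O₂]₁)^n
Step 2: rate₂/rate₁ = 1.1210e-01/8.2600e-02 = 1.357
Step 3: [H₂O₂]₂/[H₂O₂]₁ = 0.19/0.14 = 1.357
Step 4: n = ln(1.357)/ln(1.357) = 1.00 ≈ 1
Step 5: The reaction is first order in H₂O₂.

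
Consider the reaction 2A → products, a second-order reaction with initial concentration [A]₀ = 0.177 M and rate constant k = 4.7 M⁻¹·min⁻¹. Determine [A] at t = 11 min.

0.01744 M

Step 1: For a second-order reaction: 1/[A] = 1/[A]₀ + kt
Step 2: 1/[A] = 1/0.177 + 4.7 × 11
Step 3: 1/[A] = 5.65 + 51.7 = 57.35
Step 4: [A] = 1/57.35 = 0.01744 M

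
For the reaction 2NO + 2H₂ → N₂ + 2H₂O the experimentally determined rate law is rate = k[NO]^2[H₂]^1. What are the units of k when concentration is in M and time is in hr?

M⁻²·hr⁻¹

Step 1: Overall order = 2 + 1 = 3.
Step 2: rate has units M·hr⁻¹; [NO]^2[H₂]^1 has units M^3.
Step 3: k = rate/([NO]^2[H₂]^1), so units of k = M^(1-3)·hr⁻¹ = M⁻²·hr⁻¹.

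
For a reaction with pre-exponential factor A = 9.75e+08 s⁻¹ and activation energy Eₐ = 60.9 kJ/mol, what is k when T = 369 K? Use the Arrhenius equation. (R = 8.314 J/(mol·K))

2.33e+00 s⁻¹

Step 1: Use the Arrhenius equation: k = A × exp(-Eₐ/RT)
Step 2: Convert Eₐ to J/mol: 60.9 kJ/mol = 60900 J/mol
Step 3: Calculate the exponent: -Eₐ/(RT) = -60900/(8.314 × 369) = -19.85093
Step 4: k = 9.75e+08 × exp(-19.85093)
Step 5: k = 9.75e+08 × 2.39249e-09 = 2.3327e+00 s⁻¹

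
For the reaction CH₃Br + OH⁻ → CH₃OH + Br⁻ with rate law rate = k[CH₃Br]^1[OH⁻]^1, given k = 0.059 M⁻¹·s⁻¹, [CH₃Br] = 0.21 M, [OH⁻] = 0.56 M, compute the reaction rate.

0.006938 M/s

Step 1: The rate law is rate = k[CH₃Br]^1[OH⁻]^1
Step 2: Substitute: rate = 0.059 × (0.21)^1 × (0.56)^1
Step 3: rate = 0.059 × 0.21 × 0.56 = 0.0069384 M/s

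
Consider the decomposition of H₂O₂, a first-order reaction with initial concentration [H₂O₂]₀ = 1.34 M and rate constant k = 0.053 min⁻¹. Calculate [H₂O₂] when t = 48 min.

0.1053 M

Step 1: For a first-order reaction: [H₂O₂] = [H₂O₂]₀ × e^(-kt)
Step 2: [H₂O₂] = 1.34 × e^(-0.053 × 48)
Step 3: [H₂O₂] = 1.34 × e^(-2.544)
Step 4: [H₂O₂] = 1.34 × 0.0785516 = 0.1053 M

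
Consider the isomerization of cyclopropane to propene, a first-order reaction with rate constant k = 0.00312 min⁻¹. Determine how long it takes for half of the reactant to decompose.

222.2 min

Step 1: For a first-order reaction, t₁/₂ = ln(2)/k
Step 2: t₁/₂ = ln(2)/0.00312
Step 3: t₁/₂ = 0.6931/0.00312 = 222.2 min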